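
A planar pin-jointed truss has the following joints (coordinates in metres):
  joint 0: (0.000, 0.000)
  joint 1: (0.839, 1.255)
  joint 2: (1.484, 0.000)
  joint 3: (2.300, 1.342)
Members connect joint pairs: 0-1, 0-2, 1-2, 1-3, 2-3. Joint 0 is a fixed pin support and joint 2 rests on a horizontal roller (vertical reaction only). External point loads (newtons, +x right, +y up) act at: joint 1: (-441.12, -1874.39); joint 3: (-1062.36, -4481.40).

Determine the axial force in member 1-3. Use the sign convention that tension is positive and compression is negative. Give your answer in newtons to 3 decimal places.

N=4 nodes, M=5 members, R=3 reactions → 2N=8, M+R=8
member 0 (0-1): L=1.5096, (cx,cy)=(0.5558,0.8313)
member 1 (0-2): L=1.4840, (cx,cy)=(1.0000,0.0000)
member 2 (1-2): L=1.4110, (cx,cy)=(0.4571,-0.8894)
member 3 (1-3): L=1.4636, (cx,cy)=(0.9982,0.0594)
member 4 (2-3): L=1.5706, (cx,cy)=(0.5195,0.8544)
solve A·x = −loads:
  F[0-1] = +379.7901 N (tension)
  F[0-2] = -1714.5558 N (compression)
  F[1-2] = -2346.9482 N (compression)
  F[1-3] = +1728.0599 N (tension)
  F[2-3] = -5365.0316 N (compression)
  Rx@0 = +1503.4800 N
  Ry@0 = -315.7332 N
  Ry@2 = +6671.5232 N

1728.060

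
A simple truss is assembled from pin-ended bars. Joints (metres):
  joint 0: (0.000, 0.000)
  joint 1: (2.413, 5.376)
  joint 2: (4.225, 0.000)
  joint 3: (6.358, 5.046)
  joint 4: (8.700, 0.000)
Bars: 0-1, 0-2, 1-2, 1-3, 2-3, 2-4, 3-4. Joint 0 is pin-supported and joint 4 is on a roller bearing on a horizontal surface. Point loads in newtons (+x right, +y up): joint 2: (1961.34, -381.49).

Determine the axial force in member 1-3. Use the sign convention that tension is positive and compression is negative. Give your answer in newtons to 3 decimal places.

-159.243

N=5 nodes, M=7 members, R=3 reactions → 2N=10, M+R=10
member 0 (0-1): L=5.8927, (cx,cy)=(0.4095,0.9123)
member 1 (0-2): L=4.2250, (cx,cy)=(1.0000,0.0000)
member 2 (1-2): L=5.6732, (cx,cy)=(0.3194,-0.9476)
member 3 (1-3): L=3.9588, (cx,cy)=(0.9965,-0.0834)
member 4 (2-3): L=5.4783, (cx,cy)=(0.3894,0.9211)
member 5 (2-4): L=4.4750, (cx,cy)=(1.0000,0.0000)
member 6 (3-4): L=5.5630, (cx,cy)=(0.4210,-0.9071)
solve A·x = −loads:
  F[0-1] = -215.0860 N (compression)
  F[0-2] = +2049.4155 N (tension)
  F[1-2] = +221.0806 N (tension)
  F[1-3] = -159.2426 N (compression)
  F[2-3] = +186.7243 N (tension)
  F[2-4] = +85.9865 N (tension)
  F[3-4] = -204.2458 N (compression)
  Rx@0 = -1961.3400 N
  Ry@0 = +196.2262 N
  Ry@4 = +185.2638 N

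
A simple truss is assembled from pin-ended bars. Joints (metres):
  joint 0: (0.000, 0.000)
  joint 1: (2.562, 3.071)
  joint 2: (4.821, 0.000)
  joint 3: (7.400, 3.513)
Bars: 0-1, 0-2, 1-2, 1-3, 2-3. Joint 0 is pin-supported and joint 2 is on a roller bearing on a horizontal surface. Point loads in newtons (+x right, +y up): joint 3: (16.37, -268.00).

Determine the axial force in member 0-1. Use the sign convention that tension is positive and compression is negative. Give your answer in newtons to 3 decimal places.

202.241

N=4 nodes, M=5 members, R=3 reactions → 2N=8, M+R=8
member 0 (0-1): L=3.9994, (cx,cy)=(0.6406,0.7679)
member 1 (0-2): L=4.8210, (cx,cy)=(1.0000,0.0000)
member 2 (1-2): L=3.8124, (cx,cy)=(0.5925,-0.8055)
member 3 (1-3): L=4.8581, (cx,cy)=(0.9959,0.0910)
member 4 (2-3): L=4.3580, (cx,cy)=(0.5918,0.8061)
solve A·x = −loads:
  F[0-1] = +202.2412 N (tension)
  F[0-2] = -113.1862 N (compression)
  F[1-2] = -166.8768 N (compression)
  F[1-3] = +229.3897 N (tension)
  F[2-3] = -358.3559 N (compression)
  Rx@0 = -16.3700 N
  Ry@0 = -155.2955 N
  Ry@2 = +423.2955 N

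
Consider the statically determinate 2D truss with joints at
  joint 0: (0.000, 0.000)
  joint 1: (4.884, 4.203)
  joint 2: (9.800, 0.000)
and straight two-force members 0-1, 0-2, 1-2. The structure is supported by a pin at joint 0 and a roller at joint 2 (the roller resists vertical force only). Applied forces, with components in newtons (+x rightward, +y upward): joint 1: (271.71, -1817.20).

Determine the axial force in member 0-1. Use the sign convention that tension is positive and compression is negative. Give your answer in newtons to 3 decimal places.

-1218.848

N=3 nodes, M=3 members, R=3 reactions → 2N=6, M+R=6
member 0 (0-1): L=6.4435, (cx,cy)=(0.7580,0.6523)
member 1 (0-2): L=9.8000, (cx,cy)=(1.0000,0.0000)
member 2 (1-2): L=6.4678, (cx,cy)=(0.7601,-0.6498)
solve A·x = −loads:
  F[0-1] = -1218.8475 N (compression)
  F[0-2] = +1195.5640 N (tension)
  F[1-2] = -1572.9563 N (compression)
  Rx@0 = -271.7100 N
  Ry@0 = +795.0365 N
  Ry@2 = +1022.1635 N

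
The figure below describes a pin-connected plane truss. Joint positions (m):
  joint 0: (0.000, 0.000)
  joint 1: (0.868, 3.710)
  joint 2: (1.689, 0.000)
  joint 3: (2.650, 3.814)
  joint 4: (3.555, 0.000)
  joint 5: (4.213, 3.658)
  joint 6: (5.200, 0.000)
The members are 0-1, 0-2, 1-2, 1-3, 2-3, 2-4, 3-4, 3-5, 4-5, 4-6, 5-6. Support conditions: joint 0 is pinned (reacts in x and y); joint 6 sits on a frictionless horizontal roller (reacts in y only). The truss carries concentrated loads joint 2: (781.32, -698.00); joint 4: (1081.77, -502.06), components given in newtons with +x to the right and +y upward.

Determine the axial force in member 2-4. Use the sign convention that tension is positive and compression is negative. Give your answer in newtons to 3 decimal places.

1343.703

N=7 nodes, M=11 members, R=3 reactions → 2N=14, M+R=14
member 0 (0-1): L=3.8102, (cx,cy)=(0.2278,0.9737)
member 1 (0-2): L=1.6890, (cx,cy)=(1.0000,0.0000)
member 2 (1-2): L=3.7998, (cx,cy)=(0.2161,-0.9764)
member 3 (1-3): L=1.7850, (cx,cy)=(0.9983,0.0583)
member 4 (2-3): L=3.9332, (cx,cy)=(0.2443,0.9697)
member 5 (2-4): L=1.8660, (cx,cy)=(1.0000,0.0000)
member 6 (3-4): L=3.9199, (cx,cy)=(0.2309,-0.9730)
member 7 (3-5): L=1.5708, (cx,cy)=(0.9951,-0.0993)
member 8 (4-5): L=3.7167, (cx,cy)=(0.1770,0.9842)
member 9 (4-6): L=1.6450, (cx,cy)=(1.0000,0.0000)
member 10 (5-6): L=3.7888, (cx,cy)=(0.2605,-0.9655)
solve A·x = −loads:
  F[0-1] = -647.1248 N (compression)
  F[0-2] = +2010.5117 N (tension)
  F[1-2] = +628.4251 N (tension)
  F[1-3] = -283.6853 N (compression)
  F[2-3] = +87.0577 N (tension)
  F[2-4] = +1343.7026 N (tension)
  F[3-4] = -43.9480 N (compression)
  F[3-5] = -253.0371 N (compression)
  F[4-5] = +553.5649 N (tension)
  F[4-6] = +153.7839 N (tension)
  F[5-6] = -590.3335 N (compression)
  Rx@0 = -1863.0900 N
  Ry@0 = +630.1090 N
  Ry@6 = +569.9510 N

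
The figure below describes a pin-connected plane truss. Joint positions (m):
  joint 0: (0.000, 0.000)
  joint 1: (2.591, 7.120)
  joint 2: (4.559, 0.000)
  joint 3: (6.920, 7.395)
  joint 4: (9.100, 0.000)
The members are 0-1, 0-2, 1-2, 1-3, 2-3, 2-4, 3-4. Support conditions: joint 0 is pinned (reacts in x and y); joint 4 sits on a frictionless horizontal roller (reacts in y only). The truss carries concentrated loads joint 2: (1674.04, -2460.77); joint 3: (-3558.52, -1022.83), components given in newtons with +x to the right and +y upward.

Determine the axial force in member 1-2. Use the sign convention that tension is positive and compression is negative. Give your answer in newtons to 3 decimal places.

4347.413

N=5 nodes, M=7 members, R=3 reactions → 2N=10, M+R=10
member 0 (0-1): L=7.5768, (cx,cy)=(0.3420,0.9397)
member 1 (0-2): L=4.5590, (cx,cy)=(1.0000,0.0000)
member 2 (1-2): L=7.3870, (cx,cy)=(0.2664,-0.9639)
member 3 (1-3): L=4.3377, (cx,cy)=(0.9980,0.0634)
member 4 (2-3): L=7.7628, (cx,cy)=(0.3041,0.9526)
member 5 (2-4): L=4.5410, (cx,cy)=(1.0000,0.0000)
member 6 (3-4): L=7.7096, (cx,cy)=(0.2828,-0.9592)
solve A·x = −loads:
  F[0-1] = -4644.7901 N (compression)
  F[0-2] = -296.1216 N (compression)
  F[1-2] = +4347.4131 N (tension)
  F[1-3] = -2752.1099 N (compression)
  F[2-3] = -1815.5301 N (compression)
  F[2-4] = -259.7626 N (compression)
  F[3-4] = +918.6578 N (tension)
  Rx@0 = +1884.4800 N
  Ry@0 = +4364.7672 N
  Ry@4 = -881.1672 N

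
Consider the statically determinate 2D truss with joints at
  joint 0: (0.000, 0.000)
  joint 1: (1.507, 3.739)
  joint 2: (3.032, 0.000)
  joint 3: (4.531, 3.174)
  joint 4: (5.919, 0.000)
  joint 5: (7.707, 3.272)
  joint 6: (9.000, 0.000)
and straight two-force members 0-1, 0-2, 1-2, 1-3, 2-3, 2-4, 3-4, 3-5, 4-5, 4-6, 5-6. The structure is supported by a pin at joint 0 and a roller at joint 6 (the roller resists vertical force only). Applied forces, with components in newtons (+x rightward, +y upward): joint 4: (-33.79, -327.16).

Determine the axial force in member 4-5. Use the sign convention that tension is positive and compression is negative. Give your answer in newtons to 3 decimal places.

252.438

N=7 nodes, M=11 members, R=3 reactions → 2N=14, M+R=14
member 0 (0-1): L=4.0313, (cx,cy)=(0.3738,0.9275)
member 1 (0-2): L=3.0320, (cx,cy)=(1.0000,0.0000)
member 2 (1-2): L=4.0380, (cx,cy)=(0.3777,-0.9259)
member 3 (1-3): L=3.0763, (cx,cy)=(0.9830,-0.1837)
member 4 (2-3): L=3.5102, (cx,cy)=(0.4270,0.9042)
member 5 (2-4): L=2.8870, (cx,cy)=(1.0000,0.0000)
member 6 (3-4): L=3.4642, (cx,cy)=(0.4007,-0.9162)
member 7 (3-5): L=3.1775, (cx,cy)=(0.9995,0.0308)
member 8 (4-5): L=3.7287, (cx,cy)=(0.4795,0.8775)
member 9 (4-6): L=3.0810, (cx,cy)=(1.0000,0.0000)
member 10 (5-6): L=3.5182, (cx,cy)=(0.3675,-0.9300)
solve A·x = −loads:
  F[0-1] = -120.7525 N (compression)
  F[0-2] = +11.3506 N (tension)
  F[1-2] = +140.7927 N (tension)
  F[1-3] = -100.0134 N (compression)
  F[2-3] = -144.1738 N (compression)
  F[2-4] = +126.0909 N (tension)
  F[3-4] = +115.2982 N (tension)
  F[3-5] = -206.1752 N (compression)
  F[4-5] = +252.4380 N (tension)
  F[4-6] = +85.0259 N (tension)
  F[5-6] = -231.3530 N (compression)
  Rx@0 = +33.7900 N
  Ry@0 = +111.9978 N
  Ry@6 = +215.1622 N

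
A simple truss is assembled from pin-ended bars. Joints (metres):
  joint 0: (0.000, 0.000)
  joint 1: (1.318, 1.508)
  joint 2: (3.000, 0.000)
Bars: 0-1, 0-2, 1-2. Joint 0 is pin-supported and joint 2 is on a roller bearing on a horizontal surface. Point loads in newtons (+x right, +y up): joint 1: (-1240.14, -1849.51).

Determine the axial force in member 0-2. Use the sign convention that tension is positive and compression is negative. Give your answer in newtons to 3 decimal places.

211.002

N=3 nodes, M=3 members, R=3 reactions → 2N=6, M+R=6
member 0 (0-1): L=2.0028, (cx,cy)=(0.6581,0.7529)
member 1 (0-2): L=3.0000, (cx,cy)=(1.0000,0.0000)
member 2 (1-2): L=2.2590, (cx,cy)=(0.7446,-0.6675)
solve A·x = −loads:
  F[0-1] = -2205.1141 N (compression)
  F[0-2] = +211.0022 N (tension)
  F[1-2] = -283.3882 N (compression)
  Rx@0 = +1240.1400 N
  Ry@0 = +1660.3356 N
  Ry@2 = +189.1744 N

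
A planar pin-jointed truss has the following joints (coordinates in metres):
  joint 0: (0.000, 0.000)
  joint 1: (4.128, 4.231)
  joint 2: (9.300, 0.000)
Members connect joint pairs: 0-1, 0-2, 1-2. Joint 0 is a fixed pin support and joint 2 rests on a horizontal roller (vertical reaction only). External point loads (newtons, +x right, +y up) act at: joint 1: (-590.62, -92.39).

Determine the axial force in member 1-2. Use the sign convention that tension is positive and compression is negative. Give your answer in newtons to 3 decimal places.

N=3 nodes, M=3 members, R=3 reactions → 2N=6, M+R=6
member 0 (0-1): L=5.9112, (cx,cy)=(0.6983,0.7158)
member 1 (0-2): L=9.3000, (cx,cy)=(1.0000,0.0000)
member 2 (1-2): L=6.6821, (cx,cy)=(0.7740,-0.6332)
solve A·x = −loads:
  F[0-1] = -447.1871 N (compression)
  F[0-2] = -278.3310 N (compression)
  F[1-2] = +359.5989 N (tension)
  Rx@0 = +590.6200 N
  Ry@0 = +320.0811 N
  Ry@2 = -227.6911 N

359.599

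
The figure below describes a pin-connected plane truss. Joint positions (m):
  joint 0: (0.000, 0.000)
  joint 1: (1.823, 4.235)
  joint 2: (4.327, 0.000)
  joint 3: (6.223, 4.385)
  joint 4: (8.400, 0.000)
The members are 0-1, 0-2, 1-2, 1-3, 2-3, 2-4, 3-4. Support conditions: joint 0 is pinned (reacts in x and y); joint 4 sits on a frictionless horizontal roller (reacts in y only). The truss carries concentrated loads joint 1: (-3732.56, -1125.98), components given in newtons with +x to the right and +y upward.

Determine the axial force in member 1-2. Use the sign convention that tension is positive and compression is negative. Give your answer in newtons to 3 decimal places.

1963.416

N=5 nodes, M=7 members, R=3 reactions → 2N=10, M+R=10
member 0 (0-1): L=4.6107, (cx,cy)=(0.3954,0.9185)
member 1 (0-2): L=4.3270, (cx,cy)=(1.0000,0.0000)
member 2 (1-2): L=4.9199, (cx,cy)=(0.5090,-0.8608)
member 3 (1-3): L=4.4026, (cx,cy)=(0.9994,0.0341)
member 4 (2-3): L=4.7773, (cx,cy)=(0.3969,0.9179)
member 5 (2-4): L=4.0730, (cx,cy)=(1.0000,0.0000)
member 6 (3-4): L=4.8957, (cx,cy)=(0.4447,-0.8957)
solve A·x = −loads:
  F[0-1] = -3008.6019 N (compression)
  F[0-2] = -2543.0050 N (compression)
  F[1-2] = +1963.4158 N (tension)
  F[1-3] = +1544.6110 N (tension)
  F[2-3] = -1841.3152 N (compression)
  F[2-4] = -812.9458 N (compression)
  F[3-4] = +1828.1635 N (tension)
  Rx@0 = +3732.5600 N
  Ry@0 = +2763.4479 N
  Ry@4 = -1637.4679 N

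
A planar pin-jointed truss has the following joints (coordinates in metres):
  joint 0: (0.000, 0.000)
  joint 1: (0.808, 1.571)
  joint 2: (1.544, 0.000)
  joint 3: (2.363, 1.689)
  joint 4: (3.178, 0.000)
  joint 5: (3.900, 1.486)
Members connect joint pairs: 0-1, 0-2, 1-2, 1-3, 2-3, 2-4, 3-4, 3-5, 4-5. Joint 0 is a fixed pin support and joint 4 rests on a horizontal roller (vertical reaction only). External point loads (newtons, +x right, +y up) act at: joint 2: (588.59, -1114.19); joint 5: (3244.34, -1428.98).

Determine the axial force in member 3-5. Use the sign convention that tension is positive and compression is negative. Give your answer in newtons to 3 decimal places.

N=6 nodes, M=9 members, R=3 reactions → 2N=12, M+R=12
member 0 (0-1): L=1.7666, (cx,cy)=(0.4574,0.8893)
member 1 (0-2): L=1.5440, (cx,cy)=(1.0000,0.0000)
member 2 (1-2): L=1.7349, (cx,cy)=(0.4242,-0.9055)
member 3 (1-3): L=1.5595, (cx,cy)=(0.9971,0.0757)
member 4 (2-3): L=1.8771, (cx,cy)=(0.4363,0.8998)
member 5 (2-4): L=1.6340, (cx,cy)=(1.0000,0.0000)
member 6 (3-4): L=1.8754, (cx,cy)=(0.4346,-0.9006)
member 7 (3-5): L=1.5503, (cx,cy)=(0.9914,-0.1309)
member 8 (4-5): L=1.6521, (cx,cy)=(0.4370,0.8995)
solve A·x = −loads:
  F[0-1] = +1426.7737 N (tension)
  F[0-2] = +3180.3614 N (tension)
  F[1-2] = -1300.2231 N (compression)
  F[1-3] = +1207.6398 N (tension)
  F[2-3] = +2546.8083 N (tension)
  F[2-4] = +928.9575 N (tension)
  F[3-4] = -3188.6674 N (compression)
  F[3-5] = +3733.2712 N (tension)
  F[4-5] = -1045.2472 N (compression)
  Rx@0 = -3832.9300 N
  Ry@0 = -1268.7937 N
  Ry@4 = +3811.9637 N

3733.271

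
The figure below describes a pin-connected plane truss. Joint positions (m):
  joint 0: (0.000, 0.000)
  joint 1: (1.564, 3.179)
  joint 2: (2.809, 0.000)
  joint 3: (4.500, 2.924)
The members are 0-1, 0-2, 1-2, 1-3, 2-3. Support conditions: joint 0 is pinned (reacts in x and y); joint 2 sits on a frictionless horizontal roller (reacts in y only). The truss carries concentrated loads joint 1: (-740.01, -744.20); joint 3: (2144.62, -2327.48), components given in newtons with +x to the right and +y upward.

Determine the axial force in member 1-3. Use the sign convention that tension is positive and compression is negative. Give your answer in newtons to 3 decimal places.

3336.210

N=4 nodes, M=5 members, R=3 reactions → 2N=8, M+R=8
member 0 (0-1): L=3.5429, (cx,cy)=(0.4414,0.8973)
member 1 (0-2): L=2.8090, (cx,cy)=(1.0000,0.0000)
member 2 (1-2): L=3.4141, (cx,cy)=(0.3647,-0.9311)
member 3 (1-3): L=2.9471, (cx,cy)=(0.9962,-0.0865)
member 4 (2-3): L=3.3778, (cx,cy)=(0.5006,0.8657)
solve A·x = −loads:
  F[0-1] = +2748.5296 N (tension)
  F[0-2] = +191.2817 N (tension)
  F[1-2] = -3757.8646 N (compression)
  F[1-3] = +3336.2102 N (tension)
  F[2-3] = -2355.1984 N (compression)
  Rx@0 = -1404.6100 N
  Ry@0 = -2466.2217 N
  Ry@2 = +5537.9017 N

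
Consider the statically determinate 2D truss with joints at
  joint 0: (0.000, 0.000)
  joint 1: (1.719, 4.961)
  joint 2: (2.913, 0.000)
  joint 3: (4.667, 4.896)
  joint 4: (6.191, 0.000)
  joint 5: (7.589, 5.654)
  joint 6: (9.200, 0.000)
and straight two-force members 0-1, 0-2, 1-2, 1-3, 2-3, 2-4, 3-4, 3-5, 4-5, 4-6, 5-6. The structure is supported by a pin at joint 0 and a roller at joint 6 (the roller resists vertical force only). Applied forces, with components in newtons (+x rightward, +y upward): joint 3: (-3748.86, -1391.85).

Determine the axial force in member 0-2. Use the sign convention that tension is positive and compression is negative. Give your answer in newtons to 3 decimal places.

-2819.944

N=7 nodes, M=11 members, R=3 reactions → 2N=14, M+R=14
member 0 (0-1): L=5.2504, (cx,cy)=(0.3274,0.9449)
member 1 (0-2): L=2.9130, (cx,cy)=(1.0000,0.0000)
member 2 (1-2): L=5.1027, (cx,cy)=(0.2340,-0.9722)
member 3 (1-3): L=2.9487, (cx,cy)=(0.9998,-0.0220)
member 4 (2-3): L=5.2007, (cx,cy)=(0.3373,0.9414)
member 5 (2-4): L=3.2780, (cx,cy)=(1.0000,0.0000)
member 6 (3-4): L=5.1277, (cx,cy)=(0.2972,-0.9548)
member 7 (3-5): L=3.0187, (cx,cy)=(0.9680,0.2511)
member 8 (4-5): L=5.8243, (cx,cy)=(0.2400,0.9708)
member 9 (4-6): L=3.0090, (cx,cy)=(1.0000,0.0000)
member 10 (5-6): L=5.8790, (cx,cy)=(0.2740,-0.9617)
solve A·x = −loads:
  F[0-1] = -2837.2095 N (compression)
  F[0-2] = -2819.9437 N (compression)
  F[1-2] = +2793.2750 N (tension)
  F[1-3] = -1582.9148 N (compression)
  F[2-3] = -2884.7418 N (compression)
  F[2-4] = -1193.4161 N (compression)
  F[3-4] = +1549.1342 N (tension)
  F[3-5] = +757.2616 N (tension)
  F[4-5] = -1523.6767 N (compression)
  F[4-6] = -367.2716 N (compression)
  F[5-6] = +1340.2868 N (tension)
  Rx@0 = +3748.8600 N
  Ry@0 = +2680.8342 N
  Ry@6 = -1288.9842 N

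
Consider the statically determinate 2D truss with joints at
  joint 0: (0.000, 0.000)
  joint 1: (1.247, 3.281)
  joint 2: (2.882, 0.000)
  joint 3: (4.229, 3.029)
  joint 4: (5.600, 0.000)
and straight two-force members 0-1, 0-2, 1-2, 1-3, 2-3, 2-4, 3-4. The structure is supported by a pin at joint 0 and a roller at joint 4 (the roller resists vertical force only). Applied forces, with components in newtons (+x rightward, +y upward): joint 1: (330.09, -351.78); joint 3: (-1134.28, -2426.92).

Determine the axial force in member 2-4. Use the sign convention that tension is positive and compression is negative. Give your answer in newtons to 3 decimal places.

674.848

N=5 nodes, M=7 members, R=3 reactions → 2N=10, M+R=10
member 0 (0-1): L=3.5100, (cx,cy)=(0.3553,0.9348)
member 1 (0-2): L=2.8820, (cx,cy)=(1.0000,0.0000)
member 2 (1-2): L=3.6658, (cx,cy)=(0.4460,-0.8950)
member 3 (1-3): L=2.9926, (cx,cy)=(0.9964,-0.0842)
member 4 (2-3): L=3.3150, (cx,cy)=(0.4063,0.9137)
member 5 (2-4): L=2.7180, (cx,cy)=(1.0000,0.0000)
member 6 (3-4): L=3.3248, (cx,cy)=(0.4124,-0.9110)
solve A·x = −loads:
  F[0-1] = -1377.6059 N (compression)
  F[0-2] = -314.7645 N (compression)
  F[1-2] = +1172.4813 N (tension)
  F[1-3] = -1347.2423 N (compression)
  F[2-3] = -1148.4883 N (compression)
  F[2-4] = +674.8476 N (tension)
  F[3-4] = -1636.5808 N (compression)
  Rx@0 = +804.1900 N
  Ry@0 = +1287.7347 N
  Ry@4 = +1490.9653 N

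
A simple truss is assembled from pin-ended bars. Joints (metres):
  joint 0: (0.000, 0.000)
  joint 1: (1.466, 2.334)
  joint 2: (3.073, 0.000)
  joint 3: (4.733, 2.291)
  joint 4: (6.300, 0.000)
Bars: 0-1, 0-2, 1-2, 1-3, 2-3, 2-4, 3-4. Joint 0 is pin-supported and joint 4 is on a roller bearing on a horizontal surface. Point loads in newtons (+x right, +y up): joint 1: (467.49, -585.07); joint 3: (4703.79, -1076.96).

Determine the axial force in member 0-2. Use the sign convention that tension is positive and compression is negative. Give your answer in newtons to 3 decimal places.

N=5 nodes, M=7 members, R=3 reactions → 2N=10, M+R=10
member 0 (0-1): L=2.7562, (cx,cy)=(0.5319,0.8468)
member 1 (0-2): L=3.0730, (cx,cy)=(1.0000,0.0000)
member 2 (1-2): L=2.8337, (cx,cy)=(0.5671,-0.8237)
member 3 (1-3): L=3.2673, (cx,cy)=(0.9999,-0.0132)
member 4 (2-3): L=2.8292, (cx,cy)=(0.5867,0.8098)
member 5 (2-4): L=3.2270, (cx,cy)=(1.0000,0.0000)
member 6 (3-4): L=2.7756, (cx,cy)=(0.5646,-0.8254)
solve A·x = −loads:
  F[0-1] = +1378.0279 N (tension)
  F[0-2] = +4438.3219 N (tension)
  F[1-2] = -2150.8536 N (compression)
  F[1-3] = +1485.3411 N (tension)
  F[2-3] = +2187.7106 N (tension)
  F[2-4] = +1934.9566 N (tension)
  F[3-4] = -3427.4029 N (compression)
  Rx@0 = -5171.2800 N
  Ry@0 = -1166.9333 N
  Ry@4 = +2828.9633 N

4438.322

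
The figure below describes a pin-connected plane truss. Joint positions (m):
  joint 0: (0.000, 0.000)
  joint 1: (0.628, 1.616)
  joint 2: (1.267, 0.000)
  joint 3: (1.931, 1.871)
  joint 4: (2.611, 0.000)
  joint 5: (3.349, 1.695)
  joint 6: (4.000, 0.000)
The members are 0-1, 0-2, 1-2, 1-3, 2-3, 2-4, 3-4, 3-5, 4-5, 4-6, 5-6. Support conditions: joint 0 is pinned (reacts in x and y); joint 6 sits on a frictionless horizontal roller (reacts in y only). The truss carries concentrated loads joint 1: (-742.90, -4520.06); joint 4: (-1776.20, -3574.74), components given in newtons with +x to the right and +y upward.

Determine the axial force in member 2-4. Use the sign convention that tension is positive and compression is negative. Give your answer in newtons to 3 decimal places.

-42.209

N=7 nodes, M=11 members, R=3 reactions → 2N=14, M+R=14
member 0 (0-1): L=1.7337, (cx,cy)=(0.3622,0.9321)
member 1 (0-2): L=1.2670, (cx,cy)=(1.0000,0.0000)
member 2 (1-2): L=1.7378, (cx,cy)=(0.3677,-0.9299)
member 3 (1-3): L=1.3277, (cx,cy)=(0.9814,0.1921)
member 4 (2-3): L=1.9853, (cx,cy)=(0.3345,0.9424)
member 5 (2-4): L=1.3440, (cx,cy)=(1.0000,0.0000)
member 6 (3-4): L=1.9907, (cx,cy)=(0.3416,-0.9399)
member 7 (3-5): L=1.4289, (cx,cy)=(0.9924,-0.1232)
member 8 (4-5): L=1.8487, (cx,cy)=(0.3992,0.9169)
member 9 (4-6): L=1.3890, (cx,cy)=(1.0000,0.0000)
member 10 (5-6): L=1.8157, (cx,cy)=(0.3585,-0.9335)
solve A·x = −loads:
  F[0-1] = -5741.7884 N (compression)
  F[0-2] = -439.2889 N (compression)
  F[1-2] = +569.0924 N (tension)
  F[1-3] = -1575.5065 N (compression)
  F[2-3] = -561.5594 N (compression)
  F[2-4] = -42.2087 N (compression)
  F[3-4] = +1166.6662 N (tension)
  F[3-5] = -2148.8664 N (compression)
  F[4-5] = +2702.9609 N (tension)
  F[4-6] = +1053.4791 N (tension)
  F[5-6] = -2938.2783 N (compression)
  Rx@0 = +2519.1000 N
  Ry@0 = +5351.8706 N
  Ry@6 = +2742.9294 N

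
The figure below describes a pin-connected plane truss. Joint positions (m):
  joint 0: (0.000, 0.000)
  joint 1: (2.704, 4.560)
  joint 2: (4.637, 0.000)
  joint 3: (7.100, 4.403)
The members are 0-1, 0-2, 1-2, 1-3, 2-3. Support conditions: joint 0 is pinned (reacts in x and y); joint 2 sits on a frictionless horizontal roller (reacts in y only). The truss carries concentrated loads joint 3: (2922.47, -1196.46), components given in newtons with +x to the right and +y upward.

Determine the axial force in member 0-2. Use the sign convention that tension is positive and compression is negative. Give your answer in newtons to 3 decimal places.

900.100

N=4 nodes, M=5 members, R=3 reactions → 2N=8, M+R=8
member 0 (0-1): L=5.3014, (cx,cy)=(0.5101,0.8601)
member 1 (0-2): L=4.6370, (cx,cy)=(1.0000,0.0000)
member 2 (1-2): L=4.9528, (cx,cy)=(0.3903,-0.9207)
member 3 (1-3): L=4.3988, (cx,cy)=(0.9994,-0.0357)
member 4 (2-3): L=5.0451, (cx,cy)=(0.4882,0.8727)
solve A·x = −loads:
  F[0-1] = +3965.0388 N (tension)
  F[0-2] = +900.0998 N (tension)
  F[1-2] = -3840.8753 N (compression)
  F[1-3] = +3523.6528 N (tension)
  F[2-3] = -1226.8313 N (compression)
  Rx@0 = -2922.4700 N
  Ry@0 = -3410.5060 N
  Ry@2 = +4606.9660 N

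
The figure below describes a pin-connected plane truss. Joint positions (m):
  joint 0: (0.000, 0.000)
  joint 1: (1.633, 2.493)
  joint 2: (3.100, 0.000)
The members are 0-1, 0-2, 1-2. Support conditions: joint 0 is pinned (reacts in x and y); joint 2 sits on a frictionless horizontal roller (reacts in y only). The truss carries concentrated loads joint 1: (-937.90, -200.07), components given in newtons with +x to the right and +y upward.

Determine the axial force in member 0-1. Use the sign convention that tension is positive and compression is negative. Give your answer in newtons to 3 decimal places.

-1014.844

N=3 nodes, M=3 members, R=3 reactions → 2N=6, M+R=6
member 0 (0-1): L=2.9802, (cx,cy)=(0.5479,0.8365)
member 1 (0-2): L=3.1000, (cx,cy)=(1.0000,0.0000)
member 2 (1-2): L=2.8926, (cx,cy)=(0.5072,-0.8619)
solve A·x = −loads:
  F[0-1] = -1014.8440 N (compression)
  F[0-2] = -381.8210 N (compression)
  F[1-2] = +752.8668 N (tension)
  Rx@0 = +937.9000 N
  Ry@0 = +848.9314 N
  Ry@2 = -648.8614 N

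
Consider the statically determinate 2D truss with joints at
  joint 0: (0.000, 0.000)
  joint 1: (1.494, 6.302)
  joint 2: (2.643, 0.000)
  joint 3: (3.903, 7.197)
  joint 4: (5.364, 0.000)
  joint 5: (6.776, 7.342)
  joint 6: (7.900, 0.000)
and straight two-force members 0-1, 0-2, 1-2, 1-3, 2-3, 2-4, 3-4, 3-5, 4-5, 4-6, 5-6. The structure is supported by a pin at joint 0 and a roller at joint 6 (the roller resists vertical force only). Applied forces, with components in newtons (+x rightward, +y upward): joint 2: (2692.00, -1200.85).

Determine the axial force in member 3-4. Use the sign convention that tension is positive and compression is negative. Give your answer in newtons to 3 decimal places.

N=7 nodes, M=11 members, R=3 reactions → 2N=14, M+R=14
member 0 (0-1): L=6.4767, (cx,cy)=(0.2307,0.9730)
member 1 (0-2): L=2.6430, (cx,cy)=(1.0000,0.0000)
member 2 (1-2): L=6.4059, (cx,cy)=(0.1794,-0.9838)
member 3 (1-3): L=2.5699, (cx,cy)=(0.9374,0.3483)
member 4 (2-3): L=7.3065, (cx,cy)=(0.1725,0.9850)
member 5 (2-4): L=2.7210, (cx,cy)=(1.0000,0.0000)
member 6 (3-4): L=7.3438, (cx,cy)=(0.1989,-0.9800)
member 7 (3-5): L=2.8767, (cx,cy)=(0.9987,0.0504)
member 8 (4-5): L=7.4765, (cx,cy)=(0.1889,0.9820)
member 9 (4-6): L=2.5360, (cx,cy)=(1.0000,0.0000)
member 10 (5-6): L=7.4275, (cx,cy)=(0.1513,-0.9885)
solve A·x = −loads:
  F[0-1] = -821.2454 N (compression)
  F[0-2] = +2881.4401 N (tension)
  F[1-2] = +693.7368 N (tension)
  F[1-3] = -334.8350 N (compression)
  F[2-3] = +526.2480 N (tension)
  F[2-4] = +223.1215 N (tension)
  F[3-4] = -417.1637 N (compression)
  F[3-5] = -140.3079 N (compression)
  F[4-5] = +416.3169 N (tension)
  F[4-6] = +61.5050 N (tension)
  F[5-6] = -406.4334 N (compression)
  Rx@0 = -2692.0000 N
  Ry@0 = +799.0973 N
  Ry@6 = +401.7527 N

-417.164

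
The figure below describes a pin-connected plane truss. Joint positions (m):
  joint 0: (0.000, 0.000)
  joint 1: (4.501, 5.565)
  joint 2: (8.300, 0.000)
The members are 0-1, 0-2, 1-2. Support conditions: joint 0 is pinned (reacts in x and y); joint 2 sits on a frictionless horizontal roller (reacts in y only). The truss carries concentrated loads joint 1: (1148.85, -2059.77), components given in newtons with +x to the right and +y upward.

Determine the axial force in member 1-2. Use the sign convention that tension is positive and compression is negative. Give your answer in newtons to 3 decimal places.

-2285.102

N=3 nodes, M=3 members, R=3 reactions → 2N=6, M+R=6
member 0 (0-1): L=7.1574, (cx,cy)=(0.6289,0.7775)
member 1 (0-2): L=8.3000, (cx,cy)=(1.0000,0.0000)
member 2 (1-2): L=6.7381, (cx,cy)=(0.5638,-0.8259)
solve A·x = −loads:
  F[0-1] = -221.8545 N (compression)
  F[0-2] = +1288.3656 N (tension)
  F[1-2] = -2285.1016 N (compression)
  Rx@0 = -1148.8500 N
  Ry@0 = +172.4959 N
  Ry@2 = +1887.2741 N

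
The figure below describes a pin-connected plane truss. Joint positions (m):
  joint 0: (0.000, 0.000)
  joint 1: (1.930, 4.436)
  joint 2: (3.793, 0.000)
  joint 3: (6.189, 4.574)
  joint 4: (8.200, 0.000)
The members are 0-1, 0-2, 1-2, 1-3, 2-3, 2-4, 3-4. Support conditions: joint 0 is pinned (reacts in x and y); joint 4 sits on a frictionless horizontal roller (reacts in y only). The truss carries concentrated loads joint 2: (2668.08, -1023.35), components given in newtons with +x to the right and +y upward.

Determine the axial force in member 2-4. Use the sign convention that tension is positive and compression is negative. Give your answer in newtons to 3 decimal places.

208.118

N=5 nodes, M=7 members, R=3 reactions → 2N=10, M+R=10
member 0 (0-1): L=4.8377, (cx,cy)=(0.3990,0.9170)
member 1 (0-2): L=3.7930, (cx,cy)=(1.0000,0.0000)
member 2 (1-2): L=4.8113, (cx,cy)=(0.3872,-0.9220)
member 3 (1-3): L=4.2612, (cx,cy)=(0.9995,0.0324)
member 4 (2-3): L=5.1636, (cx,cy)=(0.4640,0.8858)
member 5 (2-4): L=4.4070, (cx,cy)=(1.0000,0.0000)
member 6 (3-4): L=4.9966, (cx,cy)=(0.4025,-0.9154)
solve A·x = −loads:
  F[0-1] = -599.7877 N (compression)
  F[0-2] = +2907.3670 N (tension)
  F[1-2] = +580.2174 N (tension)
  F[1-3] = -464.1972 N (compression)
  F[2-3] = +551.3452 N (tension)
  F[2-4] = +208.1177 N (tension)
  F[3-4] = -517.0922 N (compression)
  Rx@0 = -2668.0800 N
  Ry@0 = +549.9882 N
  Ry@4 = +473.3618 N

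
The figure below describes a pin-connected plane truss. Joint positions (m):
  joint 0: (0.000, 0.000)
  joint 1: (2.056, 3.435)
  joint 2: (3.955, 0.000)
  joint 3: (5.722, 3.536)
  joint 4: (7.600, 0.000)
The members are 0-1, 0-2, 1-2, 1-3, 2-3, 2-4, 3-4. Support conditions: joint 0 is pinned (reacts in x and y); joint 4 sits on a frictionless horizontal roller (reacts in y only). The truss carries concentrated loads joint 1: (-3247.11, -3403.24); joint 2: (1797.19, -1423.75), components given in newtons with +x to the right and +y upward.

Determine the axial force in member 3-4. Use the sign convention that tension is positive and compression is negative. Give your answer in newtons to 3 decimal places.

N=5 nodes, M=7 members, R=3 reactions → 2N=10, M+R=10
member 0 (0-1): L=4.0033, (cx,cy)=(0.5136,0.8580)
member 1 (0-2): L=3.9550, (cx,cy)=(1.0000,0.0000)
member 2 (1-2): L=3.9250, (cx,cy)=(0.4838,-0.8752)
member 3 (1-3): L=3.6674, (cx,cy)=(0.9996,0.0275)
member 4 (2-3): L=3.9529, (cx,cy)=(0.4470,0.8945)
member 5 (2-4): L=3.6450, (cx,cy)=(1.0000,0.0000)
member 6 (3-4): L=4.0038, (cx,cy)=(0.4691,-0.8832)
solve A·x = −loads:
  F[0-1] = -5399.5171 N (compression)
  F[0-2] = +1323.1483 N (tension)
  F[1-2] = +1398.8161 N (tension)
  F[1-3] = -202.8171 N (compression)
  F[2-3] = +223.0844 N (tension)
  F[2-4] = +103.0190 N (tension)
  F[3-4] = -219.6296 N (compression)
  Rx@0 = +1449.9200 N
  Ry@0 = +4633.0203 N
  Ry@4 = +193.9697 N

-219.630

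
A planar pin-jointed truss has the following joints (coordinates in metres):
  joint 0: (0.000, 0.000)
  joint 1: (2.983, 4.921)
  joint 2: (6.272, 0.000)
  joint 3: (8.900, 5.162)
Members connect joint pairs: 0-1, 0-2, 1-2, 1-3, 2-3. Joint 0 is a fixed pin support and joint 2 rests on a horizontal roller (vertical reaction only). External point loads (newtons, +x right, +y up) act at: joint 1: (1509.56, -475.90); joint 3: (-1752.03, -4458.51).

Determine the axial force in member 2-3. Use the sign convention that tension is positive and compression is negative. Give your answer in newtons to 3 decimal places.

-5027.220

N=4 nodes, M=5 members, R=3 reactions → 2N=8, M+R=8
member 0 (0-1): L=5.7545, (cx,cy)=(0.5184,0.8552)
member 1 (0-2): L=6.2720, (cx,cy)=(1.0000,0.0000)
member 2 (1-2): L=5.9189, (cx,cy)=(0.5557,-0.8314)
member 3 (1-3): L=5.9219, (cx,cy)=(0.9992,0.0407)
member 4 (2-3): L=5.7925, (cx,cy)=(0.4537,0.8912)
solve A·x = −loads:
  F[0-1] = +1591.5464 N (tension)
  F[0-2] = -1067.4877 N (compression)
  F[1-2] = -2183.5208 N (compression)
  F[1-3] = +529.2230 N (tension)
  F[2-3] = -5027.2199 N (compression)
  Rx@0 = +242.4700 N
  Ry@0 = -1361.0164 N
  Ry@2 = +6295.4264 N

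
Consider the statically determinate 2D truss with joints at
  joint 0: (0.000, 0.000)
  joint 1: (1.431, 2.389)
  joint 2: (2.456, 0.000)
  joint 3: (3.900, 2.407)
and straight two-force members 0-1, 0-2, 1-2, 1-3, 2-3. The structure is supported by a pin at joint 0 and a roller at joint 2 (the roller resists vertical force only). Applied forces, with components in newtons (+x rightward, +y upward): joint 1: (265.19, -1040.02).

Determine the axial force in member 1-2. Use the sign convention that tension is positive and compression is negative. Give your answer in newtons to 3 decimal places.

N=4 nodes, M=5 members, R=3 reactions → 2N=8, M+R=8
member 0 (0-1): L=2.7848, (cx,cy)=(0.5139,0.8579)
member 1 (0-2): L=2.4560, (cx,cy)=(1.0000,0.0000)
member 2 (1-2): L=2.5996, (cx,cy)=(0.3943,-0.9190)
member 3 (1-3): L=2.4691, (cx,cy)=(1.0000,0.0073)
member 4 (2-3): L=2.8069, (cx,cy)=(0.5144,0.8575)
solve A·x = −loads:
  F[0-1] = -205.2657 N (compression)
  F[0-2] = +370.6682 N (tension)
  F[1-2] = -940.0887 N (compression)
  F[1-3] = +0.0000 N (tension)
  F[2-3] = +0.0000 N (tension)
  Rx@0 = -265.1900 N
  Ry@0 = +176.0919 N
  Ry@2 = +863.9281 N

-940.089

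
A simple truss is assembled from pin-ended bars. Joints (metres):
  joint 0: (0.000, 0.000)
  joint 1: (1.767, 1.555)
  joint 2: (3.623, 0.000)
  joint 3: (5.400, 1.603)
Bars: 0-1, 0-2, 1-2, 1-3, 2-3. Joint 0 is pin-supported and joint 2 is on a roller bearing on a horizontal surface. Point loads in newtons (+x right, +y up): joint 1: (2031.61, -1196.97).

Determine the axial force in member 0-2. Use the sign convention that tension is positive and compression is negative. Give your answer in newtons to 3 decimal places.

1737.544

N=4 nodes, M=5 members, R=3 reactions → 2N=8, M+R=8
member 0 (0-1): L=2.3538, (cx,cy)=(0.7507,0.6606)
member 1 (0-2): L=3.6230, (cx,cy)=(1.0000,0.0000)
member 2 (1-2): L=2.4213, (cx,cy)=(0.7665,-0.6422)
member 3 (1-3): L=3.6333, (cx,cy)=(0.9999,0.0132)
member 4 (2-3): L=2.3932, (cx,cy)=(0.7425,0.6698)
solve A·x = −loads:
  F[0-1] = +391.7198 N (tension)
  F[0-2] = +1737.5440 N (tension)
  F[1-2] = -2266.7777 N (compression)
  F[1-3] = +0.0000 N (tension)
  F[2-3] = +0.0000 N (tension)
  Rx@0 = -2031.6100 N
  Ry@0 = -258.7848 N
  Ry@2 = +1455.7548 N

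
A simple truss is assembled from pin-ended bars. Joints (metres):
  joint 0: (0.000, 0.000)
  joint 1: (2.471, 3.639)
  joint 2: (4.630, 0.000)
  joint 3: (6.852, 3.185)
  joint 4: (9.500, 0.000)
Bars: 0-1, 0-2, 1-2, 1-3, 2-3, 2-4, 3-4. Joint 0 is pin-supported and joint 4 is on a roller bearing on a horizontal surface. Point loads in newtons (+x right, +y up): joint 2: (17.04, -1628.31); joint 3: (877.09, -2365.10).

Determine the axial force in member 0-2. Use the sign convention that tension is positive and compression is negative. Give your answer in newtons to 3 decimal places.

1708.907

N=5 nodes, M=7 members, R=3 reactions → 2N=10, M+R=10
member 0 (0-1): L=4.3987, (cx,cy)=(0.5618,0.8273)
member 1 (0-2): L=4.6300, (cx,cy)=(1.0000,0.0000)
member 2 (1-2): L=4.2313, (cx,cy)=(0.5102,-0.8600)
member 3 (1-3): L=4.4045, (cx,cy)=(0.9947,-0.1031)
member 4 (2-3): L=3.8835, (cx,cy)=(0.5722,0.8201)
member 5 (2-4): L=4.8700, (cx,cy)=(1.0000,0.0000)
member 6 (3-4): L=4.1420, (cx,cy)=(0.6393,-0.7690)
solve A·x = −loads:
  F[0-1] = -1450.3928 N (compression)
  F[0-2] = +1708.9065 N (tension)
  F[1-2] = +1591.2071 N (tension)
  F[1-3] = -1635.4001 N (compression)
  F[2-3] = +316.8121 N (tension)
  F[2-4] = +2322.5099 N (tension)
  F[3-4] = -3632.8649 N (compression)
  Rx@0 = -894.1300 N
  Ry@0 = +1199.9077 N
  Ry@4 = +2793.5023 N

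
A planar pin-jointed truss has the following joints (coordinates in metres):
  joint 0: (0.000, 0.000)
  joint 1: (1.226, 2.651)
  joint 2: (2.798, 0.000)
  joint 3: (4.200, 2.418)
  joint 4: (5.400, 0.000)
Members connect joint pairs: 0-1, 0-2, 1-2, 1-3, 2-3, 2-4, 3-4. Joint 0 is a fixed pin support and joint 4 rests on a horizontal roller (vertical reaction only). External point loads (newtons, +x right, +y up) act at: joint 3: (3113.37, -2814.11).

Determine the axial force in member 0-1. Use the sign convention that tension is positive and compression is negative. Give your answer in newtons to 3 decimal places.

N=5 nodes, M=7 members, R=3 reactions → 2N=10, M+R=10
member 0 (0-1): L=2.9208, (cx,cy)=(0.4198,0.9076)
member 1 (0-2): L=2.7980, (cx,cy)=(1.0000,0.0000)
member 2 (1-2): L=3.0820, (cx,cy)=(0.5101,-0.8601)
member 3 (1-3): L=2.9831, (cx,cy)=(0.9969,-0.0781)
member 4 (2-3): L=2.7951, (cx,cy)=(0.5016,0.8651)
member 5 (2-4): L=2.6020, (cx,cy)=(1.0000,0.0000)
member 6 (3-4): L=2.6994, (cx,cy)=(0.4445,-0.8958)
solve A·x = −loads:
  F[0-1] = +846.9673 N (tension)
  F[0-2] = +2757.8531 N (tension)
  F[1-2] = -971.2378 N (compression)
  F[1-3] = +853.5056 N (tension)
  F[2-3] = +965.6742 N (tension)
  F[2-4] = +1778.0894 N (tension)
  F[3-4] = -3999.8021 N (compression)
  Rx@0 = -3113.3700 N
  Ry@0 = -768.7401 N
  Ry@4 = +3582.8501 N

846.967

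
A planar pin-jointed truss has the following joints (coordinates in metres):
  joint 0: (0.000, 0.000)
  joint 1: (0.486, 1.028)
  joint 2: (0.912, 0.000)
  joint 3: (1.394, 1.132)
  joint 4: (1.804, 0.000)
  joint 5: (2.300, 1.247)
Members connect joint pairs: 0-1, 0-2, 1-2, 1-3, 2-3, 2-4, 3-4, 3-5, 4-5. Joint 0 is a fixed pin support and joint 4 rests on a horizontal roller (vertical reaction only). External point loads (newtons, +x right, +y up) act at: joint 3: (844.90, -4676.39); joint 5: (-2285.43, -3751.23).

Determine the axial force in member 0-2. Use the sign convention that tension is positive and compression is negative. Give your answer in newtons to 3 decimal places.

-929.450

N=6 nodes, M=9 members, R=3 reactions → 2N=12, M+R=12
member 0 (0-1): L=1.1371, (cx,cy)=(0.4274,0.9041)
member 1 (0-2): L=0.9120, (cx,cy)=(1.0000,0.0000)
member 2 (1-2): L=1.1128, (cx,cy)=(0.3828,-0.9238)
member 3 (1-3): L=0.9139, (cx,cy)=(0.9935,0.1138)
member 4 (2-3): L=1.2303, (cx,cy)=(0.3918,0.9201)
member 5 (2-4): L=0.8920, (cx,cy)=(1.0000,0.0000)
member 6 (3-4): L=1.2040, (cx,cy)=(0.3405,-0.9402)
member 7 (3-5): L=0.9133, (cx,cy)=(0.9920,0.1259)
member 8 (4-5): L=1.3420, (cx,cy)=(0.3696,0.9292)
solve A·x = −loads:
  F[0-1] = -1195.7725 N (compression)
  F[0-2] = -929.4499 N (compression)
  F[1-2] = +1056.6769 N (tension)
  F[1-3] = -921.5918 N (compression)
  F[2-3] = -1060.9863 N (compression)
  F[2-4] = -109.2723 N (compression)
  F[3-4] = -3936.6967 N (compression)
  F[3-5] = -842.2498 N (compression)
  F[4-5] = -3922.9389 N (compression)
  Rx@0 = +1440.5300 N
  Ry@0 = +1081.0500 N
  Ry@4 = +7346.5700 N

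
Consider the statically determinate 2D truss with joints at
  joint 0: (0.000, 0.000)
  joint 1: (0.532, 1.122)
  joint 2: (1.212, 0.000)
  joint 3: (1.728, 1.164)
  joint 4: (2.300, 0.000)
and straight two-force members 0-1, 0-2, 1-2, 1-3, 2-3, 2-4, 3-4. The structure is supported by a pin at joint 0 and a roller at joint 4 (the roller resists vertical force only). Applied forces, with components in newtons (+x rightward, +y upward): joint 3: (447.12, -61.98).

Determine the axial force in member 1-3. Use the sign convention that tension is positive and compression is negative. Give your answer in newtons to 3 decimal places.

223.173

N=5 nodes, M=7 members, R=3 reactions → 2N=10, M+R=10
member 0 (0-1): L=1.2417, (cx,cy)=(0.4284,0.9036)
member 1 (0-2): L=1.2120, (cx,cy)=(1.0000,0.0000)
member 2 (1-2): L=1.3120, (cx,cy)=(0.5183,-0.8552)
member 3 (1-3): L=1.1967, (cx,cy)=(0.9994,0.0351)
member 4 (2-3): L=1.2732, (cx,cy)=(0.4053,0.9142)
member 5 (2-4): L=1.0880, (cx,cy)=(1.0000,0.0000)
member 6 (3-4): L=1.2970, (cx,cy)=(0.4410,-0.8975)
solve A·x = −loads:
  F[0-1] = +233.3705 N (tension)
  F[0-2] = +347.1365 N (tension)
  F[1-2] = -237.4130 N (compression)
  F[1-3] = +223.1726 N (tension)
  F[2-3] = +222.0905 N (tension)
  F[2-4] = +134.0797 N (tension)
  F[3-4] = -304.0117 N (compression)
  Rx@0 = -447.1200 N
  Ry@0 = -210.8674 N
  Ry@4 = +272.8474 N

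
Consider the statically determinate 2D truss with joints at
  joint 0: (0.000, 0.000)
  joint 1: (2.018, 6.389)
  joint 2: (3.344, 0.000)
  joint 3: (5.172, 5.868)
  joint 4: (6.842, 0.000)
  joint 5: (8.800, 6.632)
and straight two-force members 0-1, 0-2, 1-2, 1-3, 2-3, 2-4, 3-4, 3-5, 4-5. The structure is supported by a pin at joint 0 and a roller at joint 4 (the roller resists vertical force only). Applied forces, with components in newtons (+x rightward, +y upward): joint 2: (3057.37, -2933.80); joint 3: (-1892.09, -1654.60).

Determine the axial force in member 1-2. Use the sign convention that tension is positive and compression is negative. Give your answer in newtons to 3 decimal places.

3924.114

N=6 nodes, M=9 members, R=3 reactions → 2N=12, M+R=12
member 0 (0-1): L=6.7001, (cx,cy)=(0.3012,0.9536)
member 1 (0-2): L=3.3440, (cx,cy)=(1.0000,0.0000)
member 2 (1-2): L=6.5252, (cx,cy)=(0.2032,-0.9791)
member 3 (1-3): L=3.1967, (cx,cy)=(0.9866,-0.1630)
member 4 (2-3): L=6.1461, (cx,cy)=(0.2974,0.9547)
member 5 (2-4): L=3.4980, (cx,cy)=(1.0000,0.0000)
member 6 (3-4): L=6.1010, (cx,cy)=(0.2737,-0.9618)
member 7 (3-5): L=3.7076, (cx,cy)=(0.9785,0.2061)
member 8 (4-5): L=6.9150, (cx,cy)=(0.2832,0.9591)
solve A·x = −loads:
  F[0-1] = -3698.2418 N (compression)
  F[0-2] = +2279.1479 N (tension)
  F[1-2] = +3924.1137 N (tension)
  F[1-3] = -1937.2027 N (compression)
  F[2-3] = -951.4937 N (compression)
  F[2-4] = +302.2072 N (tension)
  F[3-4] = -1104.0536 N (compression)
  F[3-5] = +0.0000 N (tension)
  F[4-5] = -0.0000 N (compression)
  Rx@0 = -1165.2800 N
  Ry@0 = +3526.5125 N
  Ry@4 = +1061.8875 N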